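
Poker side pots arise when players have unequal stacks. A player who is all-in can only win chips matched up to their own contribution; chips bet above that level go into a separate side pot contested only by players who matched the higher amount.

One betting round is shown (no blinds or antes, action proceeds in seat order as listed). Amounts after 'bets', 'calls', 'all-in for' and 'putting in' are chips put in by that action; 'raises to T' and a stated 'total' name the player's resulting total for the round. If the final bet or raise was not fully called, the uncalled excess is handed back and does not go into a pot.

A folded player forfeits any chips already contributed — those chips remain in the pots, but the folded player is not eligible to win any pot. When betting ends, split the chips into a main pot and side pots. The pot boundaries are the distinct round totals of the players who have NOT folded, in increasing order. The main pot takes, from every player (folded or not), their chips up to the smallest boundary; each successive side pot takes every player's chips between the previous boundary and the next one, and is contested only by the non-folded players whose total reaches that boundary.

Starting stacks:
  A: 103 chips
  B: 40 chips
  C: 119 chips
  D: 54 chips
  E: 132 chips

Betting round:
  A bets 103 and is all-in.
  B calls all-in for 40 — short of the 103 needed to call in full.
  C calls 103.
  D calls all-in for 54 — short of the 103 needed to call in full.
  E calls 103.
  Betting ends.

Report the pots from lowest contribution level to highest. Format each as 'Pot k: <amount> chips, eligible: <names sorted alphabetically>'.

Pot 1: 200 chips, eligible: A, B, C, D, E
Pot 2: 56 chips, eligible: A, C, D, E
Pot 3: 147 chips, eligible: A, C, E

Derivation:
Contributions: A=103, B=40, C=103, D=54, E=103
Pot levels (distinct totals of non-folded players): 40, 54, 103
Layer 1-40: 40 each from A, B, C, D, E = 40*5 = 200 chips; eligible A, B, C, D, E
Layer 41-54: 14 each from A, C, D, E = 14*4 = 56 chips; eligible A, C, D, E
Layer 55-103: 49 each from A, C, E = 49*3 = 147 chips; eligible A, C, E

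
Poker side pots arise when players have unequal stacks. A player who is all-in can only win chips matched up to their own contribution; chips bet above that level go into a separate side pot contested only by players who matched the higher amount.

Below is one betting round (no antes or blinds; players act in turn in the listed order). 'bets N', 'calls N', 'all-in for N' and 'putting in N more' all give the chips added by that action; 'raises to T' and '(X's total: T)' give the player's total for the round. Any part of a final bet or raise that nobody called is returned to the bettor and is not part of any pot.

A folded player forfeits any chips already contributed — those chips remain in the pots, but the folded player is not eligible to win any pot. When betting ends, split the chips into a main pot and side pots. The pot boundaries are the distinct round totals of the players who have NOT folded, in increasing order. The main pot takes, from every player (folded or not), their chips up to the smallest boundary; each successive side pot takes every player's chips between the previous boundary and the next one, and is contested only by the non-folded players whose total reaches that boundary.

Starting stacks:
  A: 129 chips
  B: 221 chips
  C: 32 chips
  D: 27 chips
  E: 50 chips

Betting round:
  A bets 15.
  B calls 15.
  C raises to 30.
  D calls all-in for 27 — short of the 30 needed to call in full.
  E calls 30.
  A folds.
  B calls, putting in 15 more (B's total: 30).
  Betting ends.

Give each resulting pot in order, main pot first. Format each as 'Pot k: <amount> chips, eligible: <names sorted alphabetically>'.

Contributions: A=15, B=30, C=30, D=27, E=30
Folded: A
Pot levels (distinct totals of non-folded players): 27, 30
Layer 1-27: A 15 + B 27 + C 27 + D 27 + E 27 = 123 chips; eligible B, C, D, E
Layer 28-30: 3 each from B, C, E = 3*3 = 9 chips; eligible B, C, E

Pot 1: 123 chips, eligible: B, C, D, E
Pot 2: 9 chips, eligible: B, C, E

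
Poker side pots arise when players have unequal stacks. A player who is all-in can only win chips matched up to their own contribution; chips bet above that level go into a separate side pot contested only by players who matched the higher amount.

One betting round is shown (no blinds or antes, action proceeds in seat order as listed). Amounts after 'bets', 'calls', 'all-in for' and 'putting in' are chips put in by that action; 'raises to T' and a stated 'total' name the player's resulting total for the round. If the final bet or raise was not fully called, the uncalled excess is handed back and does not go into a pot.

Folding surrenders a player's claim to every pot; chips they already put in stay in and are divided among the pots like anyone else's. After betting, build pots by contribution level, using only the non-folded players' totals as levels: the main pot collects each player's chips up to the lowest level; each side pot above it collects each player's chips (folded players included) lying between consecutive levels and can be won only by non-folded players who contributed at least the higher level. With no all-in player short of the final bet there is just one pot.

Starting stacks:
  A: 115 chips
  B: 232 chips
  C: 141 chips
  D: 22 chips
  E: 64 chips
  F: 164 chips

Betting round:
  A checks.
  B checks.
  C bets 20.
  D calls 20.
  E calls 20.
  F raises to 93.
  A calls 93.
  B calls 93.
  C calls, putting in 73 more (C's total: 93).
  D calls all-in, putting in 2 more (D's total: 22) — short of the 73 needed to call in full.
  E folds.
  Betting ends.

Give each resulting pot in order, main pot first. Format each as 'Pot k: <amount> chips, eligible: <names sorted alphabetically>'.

Pot 1: 130 chips, eligible: A, B, C, D, F
Pot 2: 284 chips, eligible: A, B, C, F

Derivation:
Contributions: A=93, B=93, C=93, D=22, E=20, F=93
Folded: E
Pot levels (distinct totals of non-folded players): 22, 93
Layer 1-22: A 22 + B 22 + C 22 + D 22 + E 20 + F 22 = 130 chips; eligible A, B, C, D, F
Layer 23-93: 71 each from A, B, C, F = 71*4 = 284 chips; eligible A, B, C, F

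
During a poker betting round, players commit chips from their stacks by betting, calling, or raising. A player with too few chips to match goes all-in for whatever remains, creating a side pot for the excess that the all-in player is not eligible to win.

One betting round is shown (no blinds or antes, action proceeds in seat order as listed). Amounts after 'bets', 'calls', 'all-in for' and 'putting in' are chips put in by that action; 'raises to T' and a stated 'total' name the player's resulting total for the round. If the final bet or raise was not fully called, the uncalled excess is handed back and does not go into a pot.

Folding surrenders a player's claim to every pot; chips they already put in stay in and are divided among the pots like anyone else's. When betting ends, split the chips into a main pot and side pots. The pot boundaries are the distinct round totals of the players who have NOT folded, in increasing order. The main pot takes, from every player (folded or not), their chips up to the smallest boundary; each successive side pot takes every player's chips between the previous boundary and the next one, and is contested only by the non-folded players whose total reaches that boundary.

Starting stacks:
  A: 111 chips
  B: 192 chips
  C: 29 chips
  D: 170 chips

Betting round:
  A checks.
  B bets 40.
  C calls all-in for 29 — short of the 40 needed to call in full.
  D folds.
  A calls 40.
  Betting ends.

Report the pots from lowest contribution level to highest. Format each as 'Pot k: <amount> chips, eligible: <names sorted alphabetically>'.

Contributions: A=40, B=40, C=29
Folded: D
Pot levels (distinct totals of non-folded players): 29, 40
Layer 1-29: 29 each from A, B, C = 29*3 = 87 chips; eligible A, B, C
Layer 30-40: 11 each from A, B = 11*2 = 22 chips; eligible A, B

Pot 1: 87 chips, eligible: A, B, C
Pot 2: 22 chips, eligible: A, B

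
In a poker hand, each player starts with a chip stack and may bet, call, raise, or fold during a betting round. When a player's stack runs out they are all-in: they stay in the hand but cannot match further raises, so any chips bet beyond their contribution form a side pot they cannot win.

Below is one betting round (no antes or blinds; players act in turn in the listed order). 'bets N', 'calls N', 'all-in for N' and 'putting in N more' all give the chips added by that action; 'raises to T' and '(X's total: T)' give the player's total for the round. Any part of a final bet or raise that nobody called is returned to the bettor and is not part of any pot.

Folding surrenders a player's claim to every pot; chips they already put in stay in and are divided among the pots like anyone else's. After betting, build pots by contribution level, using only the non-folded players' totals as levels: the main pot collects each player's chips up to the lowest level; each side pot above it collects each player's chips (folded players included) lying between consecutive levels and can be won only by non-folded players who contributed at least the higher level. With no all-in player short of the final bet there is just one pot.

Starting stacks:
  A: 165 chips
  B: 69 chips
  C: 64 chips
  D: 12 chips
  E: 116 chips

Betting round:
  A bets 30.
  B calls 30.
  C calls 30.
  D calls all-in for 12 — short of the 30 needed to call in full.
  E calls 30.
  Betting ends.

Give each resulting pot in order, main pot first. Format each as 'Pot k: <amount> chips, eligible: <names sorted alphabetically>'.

Pot 1: 60 chips, eligible: A, B, C, D, E
Pot 2: 72 chips, eligible: A, B, C, E

Derivation:
Contributions: A=30, B=30, C=30, D=12, E=30
Pot levels (distinct totals of non-folded players): 12, 30
Layer 1-12: 12 each from A, B, C, D, E = 12*5 = 60 chips; eligible A, B, C, D, E
Layer 13-30: 18 each from A, B, C, E = 18*4 = 72 chips; eligible A, B, C, E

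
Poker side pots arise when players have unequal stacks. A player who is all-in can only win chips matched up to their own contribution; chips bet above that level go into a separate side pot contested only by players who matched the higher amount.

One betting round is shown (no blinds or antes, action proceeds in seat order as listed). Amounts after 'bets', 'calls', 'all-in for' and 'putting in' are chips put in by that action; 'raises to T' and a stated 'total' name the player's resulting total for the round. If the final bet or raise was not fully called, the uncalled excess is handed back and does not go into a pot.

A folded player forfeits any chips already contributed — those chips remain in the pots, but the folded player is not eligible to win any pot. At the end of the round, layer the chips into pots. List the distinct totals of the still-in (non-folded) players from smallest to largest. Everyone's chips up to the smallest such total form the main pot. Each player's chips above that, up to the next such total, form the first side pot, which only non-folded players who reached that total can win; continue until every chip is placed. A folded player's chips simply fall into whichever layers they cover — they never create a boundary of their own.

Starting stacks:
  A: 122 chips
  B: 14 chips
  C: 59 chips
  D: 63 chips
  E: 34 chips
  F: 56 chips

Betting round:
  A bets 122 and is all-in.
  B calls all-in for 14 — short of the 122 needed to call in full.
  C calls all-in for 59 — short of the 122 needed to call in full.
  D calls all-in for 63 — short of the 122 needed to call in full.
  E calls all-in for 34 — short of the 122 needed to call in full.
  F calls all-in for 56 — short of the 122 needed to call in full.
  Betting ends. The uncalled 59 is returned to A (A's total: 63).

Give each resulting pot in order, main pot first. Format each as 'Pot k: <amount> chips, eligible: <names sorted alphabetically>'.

Contributions (after 59 returned to A): A=63, B=14, C=59, D=63, E=34, F=56
Pot levels (distinct totals of non-folded players): 14, 34, 56, 59, 63
Layer 1-14: 14 each from A, B, C, D, E, F = 14*6 = 84 chips; eligible A, B, C, D, E, F
Layer 15-34: 20 each from A, C, D, E, F = 20*5 = 100 chips; eligible A, C, D, E, F
Layer 35-56: 22 each from A, C, D, F = 22*4 = 88 chips; eligible A, C, D, F
Layer 57-59: 3 each from A, C, D = 3*3 = 9 chips; eligible A, C, D
Layer 60-63: 4 each from A, D = 4*2 = 8 chips; eligible A, D

Pot 1: 84 chips, eligible: A, B, C, D, E, F
Pot 2: 100 chips, eligible: A, C, D, E, F
Pot 3: 88 chips, eligible: A, C, D, F
Pot 4: 9 chips, eligible: A, C, D
Pot 5: 8 chips, eligible: A, D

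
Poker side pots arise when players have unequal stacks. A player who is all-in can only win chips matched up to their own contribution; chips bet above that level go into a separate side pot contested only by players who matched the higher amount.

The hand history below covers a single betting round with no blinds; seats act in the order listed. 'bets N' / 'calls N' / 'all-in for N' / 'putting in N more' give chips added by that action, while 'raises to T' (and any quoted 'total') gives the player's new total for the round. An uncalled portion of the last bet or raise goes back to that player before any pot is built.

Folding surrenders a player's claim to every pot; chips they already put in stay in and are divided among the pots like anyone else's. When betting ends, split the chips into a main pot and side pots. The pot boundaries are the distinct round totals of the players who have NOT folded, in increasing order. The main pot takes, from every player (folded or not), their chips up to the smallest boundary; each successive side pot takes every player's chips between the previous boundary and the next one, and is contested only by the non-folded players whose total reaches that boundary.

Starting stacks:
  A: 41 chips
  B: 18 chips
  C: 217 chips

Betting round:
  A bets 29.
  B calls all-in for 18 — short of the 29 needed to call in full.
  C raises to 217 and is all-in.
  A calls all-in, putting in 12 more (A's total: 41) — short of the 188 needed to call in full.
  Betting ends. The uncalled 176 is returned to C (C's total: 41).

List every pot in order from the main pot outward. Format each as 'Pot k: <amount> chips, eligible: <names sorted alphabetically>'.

Contributions (after 176 returned to C): A=41, B=18, C=41
Pot levels (distinct totals of non-folded players): 18, 41
Layer 1-18: 18 each from A, B, C = 18*3 = 54 chips; eligible A, B, C
Layer 19-41: 23 each from A, C = 23*2 = 46 chips; eligible A, C

Pot 1: 54 chips, eligible: A, B, C
Pot 2: 46 chips, eligible: A, C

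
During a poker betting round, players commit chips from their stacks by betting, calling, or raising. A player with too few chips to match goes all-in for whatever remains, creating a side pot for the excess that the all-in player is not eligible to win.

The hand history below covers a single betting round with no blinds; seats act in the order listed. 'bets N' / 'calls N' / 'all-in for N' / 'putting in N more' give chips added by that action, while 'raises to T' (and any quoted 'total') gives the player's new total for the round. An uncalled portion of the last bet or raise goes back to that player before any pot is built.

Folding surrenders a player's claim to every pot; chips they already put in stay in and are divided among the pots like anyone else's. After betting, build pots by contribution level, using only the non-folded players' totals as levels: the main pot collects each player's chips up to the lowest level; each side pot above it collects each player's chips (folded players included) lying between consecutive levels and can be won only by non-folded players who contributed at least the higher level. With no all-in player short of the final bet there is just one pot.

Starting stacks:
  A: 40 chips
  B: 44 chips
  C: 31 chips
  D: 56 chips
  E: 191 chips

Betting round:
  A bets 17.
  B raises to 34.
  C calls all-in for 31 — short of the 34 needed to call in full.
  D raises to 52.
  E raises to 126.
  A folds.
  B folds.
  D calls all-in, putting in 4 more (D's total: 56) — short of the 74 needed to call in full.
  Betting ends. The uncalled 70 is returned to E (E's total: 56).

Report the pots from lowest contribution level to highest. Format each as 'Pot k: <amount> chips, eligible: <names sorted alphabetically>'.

Contributions (after 70 returned to E): A=17, B=34, C=31, D=56, E=56
Folded: A, B
Pot levels (distinct totals of non-folded players): 31, 56
Layer 1-31: A 17 + B 31 + C 31 + D 31 + E 31 = 141 chips; eligible C, D, E
Layer 32-56: B 3 + D 25 + E 25 = 53 chips; eligible D, E

Pot 1: 141 chips, eligible: C, D, E
Pot 2: 53 chips, eligible: D, E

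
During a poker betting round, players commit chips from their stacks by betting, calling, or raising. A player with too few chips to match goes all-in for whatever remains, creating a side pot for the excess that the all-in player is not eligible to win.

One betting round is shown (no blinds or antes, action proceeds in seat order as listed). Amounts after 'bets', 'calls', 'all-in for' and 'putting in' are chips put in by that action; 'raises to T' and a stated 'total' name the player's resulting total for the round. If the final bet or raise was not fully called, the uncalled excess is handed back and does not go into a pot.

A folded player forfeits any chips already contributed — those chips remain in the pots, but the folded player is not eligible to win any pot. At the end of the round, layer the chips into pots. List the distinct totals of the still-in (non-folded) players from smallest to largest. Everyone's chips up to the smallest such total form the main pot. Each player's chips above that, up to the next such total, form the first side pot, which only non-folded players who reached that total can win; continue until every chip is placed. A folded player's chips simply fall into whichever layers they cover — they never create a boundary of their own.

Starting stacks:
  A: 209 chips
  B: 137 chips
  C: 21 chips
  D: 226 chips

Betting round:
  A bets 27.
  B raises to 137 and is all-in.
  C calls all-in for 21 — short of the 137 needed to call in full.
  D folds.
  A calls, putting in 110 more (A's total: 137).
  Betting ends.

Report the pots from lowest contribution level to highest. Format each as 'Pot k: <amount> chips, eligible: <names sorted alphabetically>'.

Pot 1: 63 chips, eligible: A, B, C
Pot 2: 232 chips, eligible: A, B

Derivation:
Contributions: A=137, B=137, C=21
Folded: D
Pot levels (distinct totals of non-folded players): 21, 137
Layer 1-21: 21 each from A, B, C = 21*3 = 63 chips; eligible A, B, C
Layer 22-137: 116 each from A, B = 116*2 = 232 chips; eligible A, B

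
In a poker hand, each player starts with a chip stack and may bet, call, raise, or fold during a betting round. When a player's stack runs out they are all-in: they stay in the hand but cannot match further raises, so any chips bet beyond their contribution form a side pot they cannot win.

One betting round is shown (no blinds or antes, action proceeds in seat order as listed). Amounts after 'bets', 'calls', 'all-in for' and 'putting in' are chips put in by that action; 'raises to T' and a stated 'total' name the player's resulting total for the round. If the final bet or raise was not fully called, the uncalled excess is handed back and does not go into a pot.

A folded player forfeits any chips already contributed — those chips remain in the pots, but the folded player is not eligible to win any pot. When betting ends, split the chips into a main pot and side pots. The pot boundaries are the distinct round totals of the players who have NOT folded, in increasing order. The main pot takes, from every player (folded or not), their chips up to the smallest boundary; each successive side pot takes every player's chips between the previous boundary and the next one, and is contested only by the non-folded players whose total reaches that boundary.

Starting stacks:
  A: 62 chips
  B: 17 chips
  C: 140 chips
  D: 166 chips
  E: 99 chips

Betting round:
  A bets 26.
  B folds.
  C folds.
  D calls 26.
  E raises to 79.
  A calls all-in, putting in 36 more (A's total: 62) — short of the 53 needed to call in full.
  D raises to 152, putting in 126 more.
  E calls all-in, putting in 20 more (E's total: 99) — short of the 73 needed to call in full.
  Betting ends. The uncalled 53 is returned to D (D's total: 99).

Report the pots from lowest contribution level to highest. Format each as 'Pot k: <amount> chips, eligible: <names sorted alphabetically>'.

Pot 1: 186 chips, eligible: A, D, E
Pot 2: 74 chips, eligible: D, E

Derivation:
Contributions (after 53 returned to D): A=62, D=99, E=99
Folded: B, C
Pot levels (distinct totals of non-folded players): 62, 99
Layer 1-62: 62 each from A, D, E = 62*3 = 186 chips; eligible A, D, E
Layer 63-99: 37 each from D, E = 37*2 = 74 chips; eligible D, E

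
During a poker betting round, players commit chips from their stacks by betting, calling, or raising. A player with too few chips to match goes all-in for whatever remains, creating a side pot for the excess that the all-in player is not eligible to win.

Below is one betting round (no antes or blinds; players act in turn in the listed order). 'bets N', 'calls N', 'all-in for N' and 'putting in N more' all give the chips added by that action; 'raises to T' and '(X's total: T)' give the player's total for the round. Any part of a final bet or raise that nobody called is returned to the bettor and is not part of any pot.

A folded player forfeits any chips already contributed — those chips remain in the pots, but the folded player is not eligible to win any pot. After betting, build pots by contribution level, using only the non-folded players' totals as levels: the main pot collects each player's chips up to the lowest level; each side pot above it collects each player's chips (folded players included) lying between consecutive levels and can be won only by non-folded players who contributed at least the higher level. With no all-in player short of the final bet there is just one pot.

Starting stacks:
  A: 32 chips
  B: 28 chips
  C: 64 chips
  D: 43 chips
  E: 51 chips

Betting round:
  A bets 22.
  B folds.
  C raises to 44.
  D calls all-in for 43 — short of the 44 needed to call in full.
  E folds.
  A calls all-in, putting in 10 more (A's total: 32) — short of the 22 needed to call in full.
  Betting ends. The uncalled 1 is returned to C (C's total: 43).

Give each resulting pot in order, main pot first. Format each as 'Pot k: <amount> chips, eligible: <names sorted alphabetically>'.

Pot 1: 96 chips, eligible: A, C, D
Pot 2: 22 chips, eligible: C, D

Derivation:
Contributions (after 1 returned to C): A=32, C=43, D=43
Folded: B, E
Pot levels (distinct totals of non-folded players): 32, 43
Layer 1-32: 32 each from A, C, D = 32*3 = 96 chips; eligible A, C, D
Layer 33-43: 11 each from C, D = 11*2 = 22 chips; eligible C, D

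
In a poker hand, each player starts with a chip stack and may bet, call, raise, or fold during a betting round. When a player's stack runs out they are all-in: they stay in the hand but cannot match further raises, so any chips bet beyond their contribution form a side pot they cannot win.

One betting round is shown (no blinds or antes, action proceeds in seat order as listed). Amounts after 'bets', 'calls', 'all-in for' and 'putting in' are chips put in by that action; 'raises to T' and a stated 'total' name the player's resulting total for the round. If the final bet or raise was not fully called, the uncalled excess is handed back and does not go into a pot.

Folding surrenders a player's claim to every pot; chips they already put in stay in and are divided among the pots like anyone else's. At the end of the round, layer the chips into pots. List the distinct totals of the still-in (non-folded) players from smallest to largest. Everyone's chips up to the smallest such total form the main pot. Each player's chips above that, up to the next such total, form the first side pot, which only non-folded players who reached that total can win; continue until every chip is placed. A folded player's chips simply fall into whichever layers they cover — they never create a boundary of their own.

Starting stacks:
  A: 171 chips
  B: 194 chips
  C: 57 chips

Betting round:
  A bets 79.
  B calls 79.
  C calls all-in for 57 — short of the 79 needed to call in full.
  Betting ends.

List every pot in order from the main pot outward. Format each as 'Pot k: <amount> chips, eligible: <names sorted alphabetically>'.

Contributions: A=79, B=79, C=57
Pot levels (distinct totals of non-folded players): 57, 79
Layer 1-57: 57 each from A, B, C = 57*3 = 171 chips; eligible A, B, C
Layer 58-79: 22 each from A, B = 22*2 = 44 chips; eligible A, B

Pot 1: 171 chips, eligible: A, B, C
Pot 2: 44 chips, eligible: A, B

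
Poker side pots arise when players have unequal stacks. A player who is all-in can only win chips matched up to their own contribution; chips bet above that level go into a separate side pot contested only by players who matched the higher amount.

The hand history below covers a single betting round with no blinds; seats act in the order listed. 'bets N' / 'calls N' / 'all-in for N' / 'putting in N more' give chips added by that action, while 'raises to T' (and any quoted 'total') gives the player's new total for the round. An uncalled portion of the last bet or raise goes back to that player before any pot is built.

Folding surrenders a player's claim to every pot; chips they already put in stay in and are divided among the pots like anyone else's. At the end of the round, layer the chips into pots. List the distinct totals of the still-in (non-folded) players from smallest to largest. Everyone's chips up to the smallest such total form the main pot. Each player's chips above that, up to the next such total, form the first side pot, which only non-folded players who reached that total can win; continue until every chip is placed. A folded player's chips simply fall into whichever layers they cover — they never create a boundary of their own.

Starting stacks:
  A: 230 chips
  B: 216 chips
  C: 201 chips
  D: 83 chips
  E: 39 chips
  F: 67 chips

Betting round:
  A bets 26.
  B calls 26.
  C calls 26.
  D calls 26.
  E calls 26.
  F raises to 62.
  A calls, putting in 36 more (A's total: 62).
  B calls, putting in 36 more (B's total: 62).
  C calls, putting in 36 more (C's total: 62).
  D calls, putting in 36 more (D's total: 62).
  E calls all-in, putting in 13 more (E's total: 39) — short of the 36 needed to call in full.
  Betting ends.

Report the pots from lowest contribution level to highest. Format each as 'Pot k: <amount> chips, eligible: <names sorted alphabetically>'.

Contributions: A=62, B=62, C=62, D=62, E=39, F=62
Pot levels (distinct totals of non-folded players): 39, 62
Layer 1-39: 39 each from A, B, C, D, E, F = 39*6 = 234 chips; eligible A, B, C, D, E, F
Layer 40-62: 23 each from A, B, C, D, F = 23*5 = 115 chips; eligible A, B, C, D, F

Pot 1: 234 chips, eligible: A, B, C, D, E, F
Pot 2: 115 chips, eligible: A, B, C, D, F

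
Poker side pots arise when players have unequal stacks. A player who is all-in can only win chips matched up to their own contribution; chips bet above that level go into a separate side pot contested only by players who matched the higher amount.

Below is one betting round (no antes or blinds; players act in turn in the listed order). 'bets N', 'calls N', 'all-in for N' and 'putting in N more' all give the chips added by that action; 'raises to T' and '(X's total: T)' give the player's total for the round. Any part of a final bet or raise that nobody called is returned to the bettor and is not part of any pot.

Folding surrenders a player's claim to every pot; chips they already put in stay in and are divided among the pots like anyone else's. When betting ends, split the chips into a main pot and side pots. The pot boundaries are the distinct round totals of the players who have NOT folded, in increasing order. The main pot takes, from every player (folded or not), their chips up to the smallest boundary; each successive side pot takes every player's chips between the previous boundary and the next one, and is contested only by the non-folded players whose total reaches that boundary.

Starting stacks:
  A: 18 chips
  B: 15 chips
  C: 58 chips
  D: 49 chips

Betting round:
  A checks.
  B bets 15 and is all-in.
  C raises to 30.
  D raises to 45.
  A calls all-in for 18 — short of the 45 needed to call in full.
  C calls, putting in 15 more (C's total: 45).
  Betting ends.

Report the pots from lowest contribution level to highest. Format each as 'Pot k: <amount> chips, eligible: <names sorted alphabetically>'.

Pot 1: 60 chips, eligible: A, B, C, D
Pot 2: 9 chips, eligible: A, C, D
Pot 3: 54 chips, eligible: C, D

Derivation:
Contributions: A=18, B=15, C=45, D=45
Pot levels (distinct totals of non-folded players): 15, 18, 45
Layer 1-15: 15 each from A, B, C, D = 15*4 = 60 chips; eligible A, B, C, D
Layer 16-18: 3 each from A, C, D = 3*3 = 9 chips; eligible A, C, D
Layer 19-45: 27 each from C, D = 27*2 = 54 chips; eligible C, D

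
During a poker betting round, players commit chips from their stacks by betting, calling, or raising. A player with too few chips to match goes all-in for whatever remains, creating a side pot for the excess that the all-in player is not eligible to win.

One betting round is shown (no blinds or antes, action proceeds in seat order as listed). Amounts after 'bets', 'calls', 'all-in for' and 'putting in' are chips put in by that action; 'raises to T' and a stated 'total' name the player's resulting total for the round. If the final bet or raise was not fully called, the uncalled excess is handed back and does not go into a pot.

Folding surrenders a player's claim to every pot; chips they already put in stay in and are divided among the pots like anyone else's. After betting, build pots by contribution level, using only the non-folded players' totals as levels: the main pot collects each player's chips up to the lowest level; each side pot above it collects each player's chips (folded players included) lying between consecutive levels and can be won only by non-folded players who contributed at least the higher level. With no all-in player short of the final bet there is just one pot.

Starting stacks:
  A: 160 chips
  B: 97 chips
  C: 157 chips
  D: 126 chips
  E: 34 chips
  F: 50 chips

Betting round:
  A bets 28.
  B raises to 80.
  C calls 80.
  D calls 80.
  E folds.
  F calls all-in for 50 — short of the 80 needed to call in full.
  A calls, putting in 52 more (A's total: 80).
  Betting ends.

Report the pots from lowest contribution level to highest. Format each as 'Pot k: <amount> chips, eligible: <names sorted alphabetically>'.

Contributions: A=80, B=80, C=80, D=80, F=50
Folded: E
Pot levels (distinct totals of non-folded players): 50, 80
Layer 1-50: 50 each from A, B, C, D, F = 50*5 = 250 chips; eligible A, B, C, D, F
Layer 51-80: 30 each from A, B, C, D = 30*4 = 120 chips; eligible A, B, C, D

Pot 1: 250 chips, eligible: A, B, C, D, F
Pot 2: 120 chips, eligible: A, B, C, D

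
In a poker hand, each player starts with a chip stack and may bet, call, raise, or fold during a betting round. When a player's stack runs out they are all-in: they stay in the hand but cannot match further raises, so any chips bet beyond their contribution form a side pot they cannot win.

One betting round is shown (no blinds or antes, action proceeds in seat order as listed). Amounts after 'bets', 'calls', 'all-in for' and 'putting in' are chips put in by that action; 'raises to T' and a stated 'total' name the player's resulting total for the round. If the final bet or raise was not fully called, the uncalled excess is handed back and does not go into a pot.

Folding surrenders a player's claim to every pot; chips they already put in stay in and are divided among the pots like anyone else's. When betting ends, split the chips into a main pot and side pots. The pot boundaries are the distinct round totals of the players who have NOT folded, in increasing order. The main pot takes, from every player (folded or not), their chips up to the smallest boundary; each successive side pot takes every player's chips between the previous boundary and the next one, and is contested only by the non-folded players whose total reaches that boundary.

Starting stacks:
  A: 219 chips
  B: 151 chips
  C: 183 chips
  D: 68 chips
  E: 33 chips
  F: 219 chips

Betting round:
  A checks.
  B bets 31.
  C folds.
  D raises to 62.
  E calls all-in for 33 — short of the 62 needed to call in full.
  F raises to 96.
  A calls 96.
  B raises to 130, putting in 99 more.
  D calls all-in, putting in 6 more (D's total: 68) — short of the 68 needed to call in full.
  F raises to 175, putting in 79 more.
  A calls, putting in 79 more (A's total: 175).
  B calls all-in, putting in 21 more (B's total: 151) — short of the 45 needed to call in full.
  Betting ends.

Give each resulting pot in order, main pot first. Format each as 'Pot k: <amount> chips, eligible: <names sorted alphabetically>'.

Pot 1: 165 chips, eligible: A, B, D, E, F
Pot 2: 140 chips, eligible: A, B, D, F
Pot 3: 249 chips, eligible: A, B, F
Pot 4: 48 chips, eligible: A, F

Derivation:
Contributions: A=175, B=151, D=68, E=33, F=175
Folded: C
Pot levels (distinct totals of non-folded players): 33, 68, 151, 175
Layer 1-33: 33 each from A, B, D, E, F = 33*5 = 165 chips; eligible A, B, D, E, F
Layer 34-68: 35 each from A, B, D, F = 35*4 = 140 chips; eligible A, B, D, F
Layer 69-151: 83 each from A, B, F = 83*3 = 249 chips; eligible A, B, F
Layer 152-175: 24 each from A, F = 24*2 = 48 chips; eligible A, F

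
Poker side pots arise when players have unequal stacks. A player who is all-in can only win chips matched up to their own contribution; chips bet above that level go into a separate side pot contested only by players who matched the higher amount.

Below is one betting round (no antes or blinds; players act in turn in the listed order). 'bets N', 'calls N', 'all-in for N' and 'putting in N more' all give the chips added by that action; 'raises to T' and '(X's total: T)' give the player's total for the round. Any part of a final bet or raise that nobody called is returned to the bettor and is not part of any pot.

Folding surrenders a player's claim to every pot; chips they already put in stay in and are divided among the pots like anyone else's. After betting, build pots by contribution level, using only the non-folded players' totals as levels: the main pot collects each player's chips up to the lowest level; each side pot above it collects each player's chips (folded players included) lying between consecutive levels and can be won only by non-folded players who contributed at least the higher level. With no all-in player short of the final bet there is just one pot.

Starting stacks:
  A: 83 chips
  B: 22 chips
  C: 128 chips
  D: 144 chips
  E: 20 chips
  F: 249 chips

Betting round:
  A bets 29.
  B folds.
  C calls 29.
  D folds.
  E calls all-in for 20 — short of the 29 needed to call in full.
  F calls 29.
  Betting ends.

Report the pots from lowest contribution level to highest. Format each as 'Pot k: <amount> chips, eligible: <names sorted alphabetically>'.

Pot 1: 80 chips, eligible: A, C, E, F
Pot 2: 27 chips, eligible: A, C, F

Derivation:
Contributions: A=29, C=29, E=20, F=29
Folded: B, D
Pot levels (distinct totals of non-folded players): 20, 29
Layer 1-20: 20 each from A, C, E, F = 20*4 = 80 chips; eligible A, C, E, F
Layer 21-29: 9 each from A, C, F = 9*3 = 27 chips; eligible A, C, F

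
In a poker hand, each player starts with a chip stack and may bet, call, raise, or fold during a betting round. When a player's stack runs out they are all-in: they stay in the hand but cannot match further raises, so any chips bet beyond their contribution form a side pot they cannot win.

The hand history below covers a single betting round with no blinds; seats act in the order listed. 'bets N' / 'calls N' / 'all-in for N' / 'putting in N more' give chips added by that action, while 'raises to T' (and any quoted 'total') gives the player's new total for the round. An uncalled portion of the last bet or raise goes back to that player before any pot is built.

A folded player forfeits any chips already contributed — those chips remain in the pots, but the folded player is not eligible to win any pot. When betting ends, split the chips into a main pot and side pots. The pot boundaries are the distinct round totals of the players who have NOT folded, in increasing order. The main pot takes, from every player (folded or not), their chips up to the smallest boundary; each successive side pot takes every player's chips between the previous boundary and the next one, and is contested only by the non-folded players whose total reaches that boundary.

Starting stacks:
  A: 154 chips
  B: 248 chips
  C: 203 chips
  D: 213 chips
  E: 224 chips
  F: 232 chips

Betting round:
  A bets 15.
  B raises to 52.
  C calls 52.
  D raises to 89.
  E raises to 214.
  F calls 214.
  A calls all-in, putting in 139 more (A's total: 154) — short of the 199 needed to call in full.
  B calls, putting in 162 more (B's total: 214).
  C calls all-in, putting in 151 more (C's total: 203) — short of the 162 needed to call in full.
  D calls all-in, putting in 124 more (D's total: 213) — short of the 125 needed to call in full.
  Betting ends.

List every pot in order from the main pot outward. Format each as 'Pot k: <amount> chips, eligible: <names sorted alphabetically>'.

Contributions: A=154, B=214, C=203, D=213, E=214, F=214
Pot levels (distinct totals of non-folded players): 154, 203, 213, 214
Layer 1-154: 154 each from A, B, C, D, E, F = 154*6 = 924 chips; eligible A, B, C, D, E, F
Layer 155-203: 49 each from B, C, D, E, F = 49*5 = 245 chips; eligible B, C, D, E, F
Layer 204-213: 10 each from B, D, E, F = 10*4 = 40 chips; eligible B, D, E, F
Layer 214-214: 1 each from B, E, F = 1*3 = 3 chips; eligible B, E, F

Pot 1: 924 chips, eligible: A, B, C, D, E, F
Pot 2: 245 chips, eligible: B, C, D, E, F
Pot 3: 40 chips, eligible: B, D, E, F
Pot 4: 3 chips, eligible: B, E, F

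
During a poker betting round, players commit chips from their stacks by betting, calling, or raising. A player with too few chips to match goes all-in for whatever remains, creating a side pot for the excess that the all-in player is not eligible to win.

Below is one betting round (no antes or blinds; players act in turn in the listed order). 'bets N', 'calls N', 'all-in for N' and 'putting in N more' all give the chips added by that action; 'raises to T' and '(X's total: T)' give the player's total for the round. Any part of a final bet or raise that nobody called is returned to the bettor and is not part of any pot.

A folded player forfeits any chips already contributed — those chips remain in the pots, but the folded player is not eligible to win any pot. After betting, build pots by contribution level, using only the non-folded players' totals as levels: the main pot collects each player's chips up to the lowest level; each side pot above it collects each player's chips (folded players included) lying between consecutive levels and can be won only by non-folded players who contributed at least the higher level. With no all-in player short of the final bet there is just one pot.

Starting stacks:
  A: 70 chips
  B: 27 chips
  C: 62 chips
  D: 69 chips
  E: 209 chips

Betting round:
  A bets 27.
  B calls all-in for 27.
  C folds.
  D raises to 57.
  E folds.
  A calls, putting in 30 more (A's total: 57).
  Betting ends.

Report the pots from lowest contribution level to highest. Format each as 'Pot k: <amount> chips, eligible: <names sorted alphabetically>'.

Pot 1: 81 chips, eligible: A, B, D
Pot 2: 60 chips, eligible: A, D

Derivation:
Contributions: A=57, B=27, D=57
Folded: C, E
Pot levels (distinct totals of non-folded players): 27, 57
Layer 1-27: 27 each from A, B, D = 27*3 = 81 chips; eligible A, B, D
Layer 28-57: 30 each from A, D = 30*2 = 60 chips; eligible A, D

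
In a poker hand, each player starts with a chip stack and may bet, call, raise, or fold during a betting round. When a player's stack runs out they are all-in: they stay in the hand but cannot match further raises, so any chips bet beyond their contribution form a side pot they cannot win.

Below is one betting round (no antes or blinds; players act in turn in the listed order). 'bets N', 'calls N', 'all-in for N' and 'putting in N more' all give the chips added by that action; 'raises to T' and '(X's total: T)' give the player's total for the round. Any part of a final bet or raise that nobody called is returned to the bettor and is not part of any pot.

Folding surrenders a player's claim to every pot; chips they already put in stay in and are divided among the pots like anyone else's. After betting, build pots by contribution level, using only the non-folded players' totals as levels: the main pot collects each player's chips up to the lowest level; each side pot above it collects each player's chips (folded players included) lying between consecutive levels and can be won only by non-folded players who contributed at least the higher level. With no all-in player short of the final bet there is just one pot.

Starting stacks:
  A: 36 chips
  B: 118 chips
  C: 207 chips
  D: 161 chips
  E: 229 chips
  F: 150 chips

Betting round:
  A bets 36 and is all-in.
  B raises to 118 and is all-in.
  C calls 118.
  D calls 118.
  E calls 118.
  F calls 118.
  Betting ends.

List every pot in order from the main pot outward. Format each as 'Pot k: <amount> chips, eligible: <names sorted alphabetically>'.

Pot 1: 216 chips, eligible: A, B, C, D, E, F
Pot 2: 410 chips, eligible: B, C, D, E, F

Derivation:
Contributions: A=36, B=118, C=118, D=118, E=118, F=118
Pot levels (distinct totals of non-folded players): 36, 118
Layer 1-36: 36 each from A, B, C, D, E, F = 36*6 = 216 chips; eligible A, B, C, D, E, F
Layer 37-118: 82 each from B, C, D, E, F = 82*5 = 410 chips; eligible B, C, D, E, F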